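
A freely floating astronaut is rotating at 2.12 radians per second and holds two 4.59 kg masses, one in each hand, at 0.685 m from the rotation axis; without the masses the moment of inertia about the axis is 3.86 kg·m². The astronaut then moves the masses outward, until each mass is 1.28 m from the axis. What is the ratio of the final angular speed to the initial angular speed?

Angular momentum about the spin axis is conserved since the torque about it is zero.
I₁ = 3.86 + 2(4.59)(0.685)² = 8.167 kg·m²; I₂ = 3.86 + 2(4.59)(1.28)² = 18.90 kg·m².
ω₂/ω₁ = I₁/I₂ = 8.167 / 18.90 = 0.4321.

ω₂/ω₁ ≈ 0.432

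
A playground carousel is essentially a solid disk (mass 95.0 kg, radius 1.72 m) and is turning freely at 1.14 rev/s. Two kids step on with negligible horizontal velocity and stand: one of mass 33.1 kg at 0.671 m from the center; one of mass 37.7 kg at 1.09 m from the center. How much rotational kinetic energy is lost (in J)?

No external torque acts about the center; L_before = L_after.
I_p = ½(95.0)(1.72)² = 140.5 kg·m².
Added inertia Σmr² = (33.1)(0.671)² + (37.7)(1.09)² = 59.69 kg·m²; I_f = 140.5 + 59.69 = 200.2 kg·m².
ω_f = I_p ω_i / I_f = (140.5)(1.14) / 200.2 = 0.8001 rev/s.
KE_i = ½(140.5)(7.163 rad/s)² = 3605 J; KE_f = ½(200.2)(5.027)² = 2530 J.

energy lost ≈ 1070 J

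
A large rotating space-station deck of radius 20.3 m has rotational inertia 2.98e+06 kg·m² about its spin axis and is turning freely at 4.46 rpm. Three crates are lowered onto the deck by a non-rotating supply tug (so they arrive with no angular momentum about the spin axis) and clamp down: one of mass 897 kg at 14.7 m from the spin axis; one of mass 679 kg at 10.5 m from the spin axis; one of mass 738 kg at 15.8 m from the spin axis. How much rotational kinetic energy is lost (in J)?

energy lost ≈ 42900 J

The added mass arrives with no angular momentum about the spin axis, and any external torque about the spin axis is negligible, so the system's angular momentum is conserved.
Added inertia Σmr² = (897)(14.7)² + (679)(10.5)² + (738)(15.8)² = 4.529e+05 kg·m²; I_f = 2.980e+06 + 4.529e+05 = 3.433e+06 kg·m².
ω_f = I_p ω_i / I_f = (2.980e+06)(4.46) / 3.433e+06 = 3.872 rpm.
KE_i = ½(2.980e+06)(0.4671 rad/s)² = 3.250e+05 J; KE_f = ½(3.433e+06)(0.4054)² = 2.821e+05 J.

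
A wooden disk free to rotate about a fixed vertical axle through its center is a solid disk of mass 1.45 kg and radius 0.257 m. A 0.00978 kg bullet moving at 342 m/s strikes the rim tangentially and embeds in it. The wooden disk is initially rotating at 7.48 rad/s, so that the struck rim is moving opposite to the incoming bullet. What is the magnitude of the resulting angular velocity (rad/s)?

The axle reaction passes through the axle and exerts no torque about it; angular momentum about the axle is conserved through the impact.
I_p = ½(1.45)(0.257)² = 0.04789 kg·m². Taking the sense of the bullet's angular momentum as positive, L_{bullet} = m v R = (0.00978)(342)(0.257) = 0.8596 kg·m²/s.
L_i = −I_p ω_p + m v R = −(0.04789)(7.48) + 0.8596 = 0.5014 kg·m²/s.
After sticking, I_f = I_p + m R² = 0.04789 + (0.00978)(0.257)² = 0.04853 kg·m².
ω_f = L_i / I_f = 0.5014 / 0.04853 = 10.33 rad/s.

|ω_f| ≈ 10.3 rad/s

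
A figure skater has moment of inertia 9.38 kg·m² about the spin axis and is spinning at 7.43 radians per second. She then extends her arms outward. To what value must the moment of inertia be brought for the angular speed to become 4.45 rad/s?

With no external torque about the axis, L is conserved: I₁ω₁ = I₂ω₂.
I₂ = I₁ω₁ / ω₂ = (9.38)(7.43) / (4.45) = 15.66 kg·m².

I₂ ≈ 15.7 kg·m²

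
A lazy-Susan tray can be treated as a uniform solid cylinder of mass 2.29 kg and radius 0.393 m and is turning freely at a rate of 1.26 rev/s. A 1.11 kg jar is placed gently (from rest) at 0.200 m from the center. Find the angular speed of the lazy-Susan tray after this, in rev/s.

The added mass arrives with no angular momentum about the center, and any external torque about the center is negligible, so the system's angular momentum is conserved.
I_p = ½(2.29)(0.393)² = 0.1768 kg·m².
Added inertia Σmr² = (1.11)(0.200)² = 0.04440 kg·m²; I_f = 0.1768 + 0.04440 = 0.2212 kg·m².
ω_f = I_p ω_i / I_f = (0.1768)(1.26) / 0.2212 = 1.007 rev/s.

ω_f ≈ 1.01 rev/s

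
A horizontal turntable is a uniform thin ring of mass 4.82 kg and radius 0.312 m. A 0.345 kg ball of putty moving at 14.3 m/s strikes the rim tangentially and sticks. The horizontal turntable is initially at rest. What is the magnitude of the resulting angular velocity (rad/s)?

|ω_f| ≈ 3.06 rad/s

About the axle the impulsive forces during the collision are internal, so angular momentum about that axis is conserved.
I_p = (4.82)(0.312)² = 0.4692 kg·m². Taking the sense of the ball of putty's angular momentum as positive, L_{ball} = m v R = (0.345)(14.3)(0.312) = 1.539 kg·m²/s.
L_i = 0 + 1.539 = 1.539 kg·m²/s.
After sticking, I_f = I_p + m R² = 0.4692 + (0.345)(0.312)² = 0.5028 kg·m².
ω_f = L_i / I_f = 1.539 / 0.5028 = 3.061 rad/s.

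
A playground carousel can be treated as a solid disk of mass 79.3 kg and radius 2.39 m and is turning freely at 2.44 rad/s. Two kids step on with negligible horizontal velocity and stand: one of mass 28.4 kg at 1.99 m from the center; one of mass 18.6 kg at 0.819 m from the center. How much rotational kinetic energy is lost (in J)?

The added mass arrives with no angular momentum about the center, and any external torque about the center is negligible, so the system's angular momentum is conserved.
I_p = ½(79.3)(2.39)² = 226.5 kg·m².
Added inertia Σmr² = (28.4)(1.99)² + (18.6)(0.819)² = 124.9 kg·m²; I_f = 226.5 + 124.9 = 351.4 kg·m².
ω_f = I_p ω_i / I_f = (226.5)(2.44) / 351.4 = 1.573 rad/s.
KE_i = ½(226.5)(2.440 rad/s)² = 674.2 J; KE_f = ½(351.4)(1.573)² = 434.5 J.

energy lost ≈ 240 J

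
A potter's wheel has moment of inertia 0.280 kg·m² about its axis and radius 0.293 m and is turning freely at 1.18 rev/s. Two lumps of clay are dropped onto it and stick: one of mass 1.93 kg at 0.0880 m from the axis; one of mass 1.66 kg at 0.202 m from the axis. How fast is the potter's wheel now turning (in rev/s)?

The added mass arrives with no angular momentum about the axis, and any external torque about the axis is negligible, so the system's angular momentum is conserved.
Added inertia Σmr² = (1.93)(0.0880)² + (1.66)(0.202)² = 0.08268 kg·m²; I_f = 0.2800 + 0.08268 = 0.3627 kg·m².
ω_f = I_p ω_i / I_f = (0.2800)(1.18) / 0.3627 = 0.9110 rev/s.

ω_f ≈ 0.911 rev/s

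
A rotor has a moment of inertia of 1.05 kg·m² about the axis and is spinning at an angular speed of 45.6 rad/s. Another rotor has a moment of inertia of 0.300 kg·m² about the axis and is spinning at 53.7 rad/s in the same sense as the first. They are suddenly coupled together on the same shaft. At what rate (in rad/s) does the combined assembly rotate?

The coupling torques are internal; angular momentum about the shared axis is conserved.
Taking A's sense as positive: L = (1.050)(45.6) + (0.3000)(53.7) = 63.99 kg·m²·rad/s.
Combined I = 1.050 + 0.3000 = 1.350 kg·m².
ω_f = L / I = 63.99 / 1.350 = 47.40 rad/s.

|ω_f| ≈ 47.4 rad/s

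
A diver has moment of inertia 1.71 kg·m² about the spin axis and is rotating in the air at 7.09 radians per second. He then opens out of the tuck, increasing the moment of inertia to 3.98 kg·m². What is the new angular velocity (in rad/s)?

ω₂ ≈ 3.05 rad/s

No external torque acts about the spin axis, so angular momentum is conserved.
ω₂ = I₁ω₁ / I₂ = (1.710)(7.09 rad/s) / (3.980) = 3.046 rad/s.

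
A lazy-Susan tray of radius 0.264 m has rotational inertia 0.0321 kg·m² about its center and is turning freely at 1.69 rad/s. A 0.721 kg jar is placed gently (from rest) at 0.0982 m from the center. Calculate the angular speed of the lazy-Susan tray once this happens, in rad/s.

The added mass arrives with no angular momentum about the center, and any external torque about the center is negligible, so the system's angular momentum is conserved.
Added inertia Σmr² = (0.721)(0.0982)² = 0.006953 kg·m²; I_f = 0.03210 + 0.006953 = 0.03905 kg·m².
ω_f = I_p ω_i / I_f = (0.03210)(1.69) / 0.03905 = 1.389 rad/s.

ω_f ≈ 1.39 rad/s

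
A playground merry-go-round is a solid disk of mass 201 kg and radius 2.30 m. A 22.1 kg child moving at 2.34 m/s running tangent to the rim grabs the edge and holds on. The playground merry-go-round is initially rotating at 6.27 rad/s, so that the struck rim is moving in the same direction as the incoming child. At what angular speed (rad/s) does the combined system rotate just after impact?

|ω_f| ≈ 5.32 rad/s

The axle reaction passes through the axle and exerts no torque about it; angular momentum about the axle is conserved through the impact.
I_p = ½(201)(2.30)² = 531.6 kg·m². Taking the sense of the child's angular momentum as positive, L_{child} = m v R = (22.1)(2.34)(2.30) = 118.9 kg·m²/s.
L_i = +I_p ω_p + m v R = +(531.6)(6.27) + 118.9 = 3452 kg·m²/s.
After sticking, I_f = I_p + m R² = 531.6 + (22.1)(2.30)² = 648.6 kg·m².
ω_f = L_i / I_f = 3452 / 648.6 = 5.323 rad/s.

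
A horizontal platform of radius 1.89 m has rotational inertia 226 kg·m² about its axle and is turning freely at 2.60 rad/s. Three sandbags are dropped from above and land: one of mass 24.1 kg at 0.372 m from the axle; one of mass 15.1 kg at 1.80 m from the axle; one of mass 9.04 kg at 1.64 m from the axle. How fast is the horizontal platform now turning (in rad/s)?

ω_f ≈ 1.94 rad/s

No external torque acts about the axle; L_before = L_after.
Added inertia Σmr² = (24.1)(0.372)² + (15.1)(1.80)² + (9.04)(1.64)² = 76.57 kg·m²; I_f = 226.0 + 76.57 = 302.6 kg·m².
ω_f = I_p ω_i / I_f = (226.0)(2.60) / 302.6 = 1.942 rad/s.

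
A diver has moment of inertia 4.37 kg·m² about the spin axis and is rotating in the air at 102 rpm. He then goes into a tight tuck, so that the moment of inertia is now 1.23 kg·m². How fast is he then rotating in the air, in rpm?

ω₂ ≈ 362 rpm

Angular momentum about the spin axis is conserved since the torque about it is zero.
ω₂ = I₁ω₁ / I₂ = (4.370)(102 rpm) / (1.230) = 362.4 rpm.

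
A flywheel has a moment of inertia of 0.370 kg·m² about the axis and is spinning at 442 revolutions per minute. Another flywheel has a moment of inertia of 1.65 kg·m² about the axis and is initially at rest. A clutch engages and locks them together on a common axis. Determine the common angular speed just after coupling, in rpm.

|ω_f| ≈ 81.0 rpm

No external torque acts about the common axis, so total angular momentum is conserved.
Taking A's sense as positive: L = (0.3700)(442) = 163.5 kg·m²·rpm.
Combined I = 0.3700 + 1.650 = 2.020 kg·m².
ω_f = L / I = 163.5 / 2.020 = 80.96 rpm.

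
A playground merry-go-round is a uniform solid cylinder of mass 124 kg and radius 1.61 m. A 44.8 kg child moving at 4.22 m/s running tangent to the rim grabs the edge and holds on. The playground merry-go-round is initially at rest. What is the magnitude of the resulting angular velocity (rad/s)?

|ω_f| ≈ 1.10 rad/s

The axle reaction passes through the axle and exerts no torque about it; angular momentum about the axle is conserved through the impact.
I_p = ½(124)(1.61)² = 160.7 kg·m². Taking the sense of the child's angular momentum as positive, L_{child} = m v R = (44.8)(4.22)(1.61) = 304.4 kg·m²/s.
L_i = 0 + 304.4 = 304.4 kg·m²/s.
After sticking, I_f = I_p + m R² = 160.7 + (44.8)(1.61)² = 276.8 kg·m².
ω_f = L_i / I_f = 304.4 / 276.8 = 1.099 rad/s.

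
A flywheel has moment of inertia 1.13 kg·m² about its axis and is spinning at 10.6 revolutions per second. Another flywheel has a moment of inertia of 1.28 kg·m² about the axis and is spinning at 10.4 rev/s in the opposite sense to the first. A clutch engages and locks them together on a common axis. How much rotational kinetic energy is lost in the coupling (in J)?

No external torque acts about the common axis, so total angular momentum is conserved.
Taking A's sense as positive: L = (1.130)(10.6) − (1.280)(10.4) = -1.334 kg·m²·rev/s.
Combined I = 1.130 + 1.280 = 2.410 kg·m².
ω_f = L / I = -1.334 / 2.410 = -0.5535 rev/s.
KE_i = ½ΣIω² = 5239 J; KE_f = ½(2.410)(3.478)² = 14.58 J.

ΔKE lost ≈ 5220 J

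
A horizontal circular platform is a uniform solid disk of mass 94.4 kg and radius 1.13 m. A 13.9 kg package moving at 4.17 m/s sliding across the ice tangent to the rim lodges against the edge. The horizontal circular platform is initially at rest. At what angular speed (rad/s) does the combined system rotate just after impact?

|ω_f| ≈ 0.840 rad/s

The axle reaction passes through the central axle and exerts no torque about it; angular momentum about the central axle is conserved through the impact.
I_p = ½(94.4)(1.13)² = 60.27 kg·m². Taking the sense of the package's angular momentum as positive, L_{package} = m v R = (13.9)(4.17)(1.13) = 65.50 kg·m²/s.
L_i = 0 + 65.50 = 65.50 kg·m²/s.
After sticking, I_f = I_p + m R² = 60.27 + (13.9)(1.13)² = 78.02 kg·m².
ω_f = L_i / I_f = 65.50 / 78.02 = 0.8395 rad/s.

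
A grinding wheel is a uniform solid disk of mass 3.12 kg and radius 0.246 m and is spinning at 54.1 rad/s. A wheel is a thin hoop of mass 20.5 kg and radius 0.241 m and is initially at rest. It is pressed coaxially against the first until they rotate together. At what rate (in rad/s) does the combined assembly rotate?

The coupling torques are internal; angular momentum about the shared axis is conserved.
Moments of inertia: I_A = ½(3.12)(0.246)² = 0.09440 kg·m²; I_B = (20.5)(0.241)² = 1.191 kg·m².
Taking A's sense as positive: L = (0.09440)(54.1) = 5.107 kg·m²·rad/s.
Combined I = 0.09440 + 1.191 = 1.285 kg·m².
ω_f = L / I = 5.107 / 1.285 = 3.974 rad/s.

|ω_f| ≈ 3.97 rad/s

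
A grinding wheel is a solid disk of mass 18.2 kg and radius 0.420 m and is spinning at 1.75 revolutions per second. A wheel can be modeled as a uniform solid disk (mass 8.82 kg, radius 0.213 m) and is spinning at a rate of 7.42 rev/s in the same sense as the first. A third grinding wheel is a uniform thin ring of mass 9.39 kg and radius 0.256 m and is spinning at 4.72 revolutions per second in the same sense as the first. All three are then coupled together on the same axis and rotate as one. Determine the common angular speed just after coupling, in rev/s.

|ω_f| ≈ 2.97 rev/s

The coupling torques are internal; angular momentum about the shared axis is conserved.
Moments of inertia: I_A = ½(18.2)(0.420)² = 1.605 kg·m²; I_B = ½(8.82)(0.213)² = 0.2001 kg·m²; I_C = (9.39)(0.256)² = 0.6154 kg·m².
Taking A's sense as positive: L = (1.605)(1.75) + (0.2001)(7.42) + (0.6154)(4.72) = 7.198 kg·m²·rev/s.
Combined I = 1.605 + 0.2001 + 0.6154 = 2.421 kg·m².
ω_f = L / I = 7.198 / 2.421 = 2.974 rev/s.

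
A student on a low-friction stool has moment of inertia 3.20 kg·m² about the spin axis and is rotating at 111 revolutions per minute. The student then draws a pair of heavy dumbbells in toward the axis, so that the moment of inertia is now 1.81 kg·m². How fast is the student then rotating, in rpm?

Angular momentum about the spin axis is conserved since the torque about it is zero.
ω₂ = I₁ω₁ / I₂ = (3.200)(111 rpm) / (1.810) = 196.2 rpm.

ω₂ ≈ 196 rpm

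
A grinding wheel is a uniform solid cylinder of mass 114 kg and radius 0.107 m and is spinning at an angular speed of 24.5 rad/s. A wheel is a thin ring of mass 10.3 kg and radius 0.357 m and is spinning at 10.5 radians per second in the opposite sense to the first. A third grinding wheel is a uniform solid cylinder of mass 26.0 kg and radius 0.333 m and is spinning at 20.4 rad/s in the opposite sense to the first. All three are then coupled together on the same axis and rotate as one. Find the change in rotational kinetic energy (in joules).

ΔKE ≈ -460 J

The coupling torques are internal; angular momentum about the shared axis is conserved.
Moments of inertia: I_A = ½(114)(0.107)² = 0.6526 kg·m²; I_B = (10.3)(0.357)² = 1.313 kg·m²; I_C = ½(26.0)(0.333)² = 1.442 kg·m².
Taking A's sense as positive: L = (0.6526)(24.5) − (1.313)(10.5) − (1.442)(20.4) = -27.20 kg·m²·rad/s.
Combined I = 0.6526 + 1.313 + 1.442 = 3.407 kg·m².
ω_f = L / I = -27.20 / 3.407 = -7.985 rad/s.
KE_i = ½ΣIω² = 568.2 J; KE_f = ½(3.407)(7.985)² = 108.6 J.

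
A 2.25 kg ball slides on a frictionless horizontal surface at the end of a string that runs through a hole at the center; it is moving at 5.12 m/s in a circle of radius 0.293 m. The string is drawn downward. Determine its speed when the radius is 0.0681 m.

v₂ ≈ 22.0 m/s

The only horizontal force on the mass is along the cord (radial), so it exerts no torque about the hole and angular momentum m v r is conserved.
v₂ = v₁ r₁ / r₂ = (5.12)(0.293) / (0.0681) = 22.03 m/s.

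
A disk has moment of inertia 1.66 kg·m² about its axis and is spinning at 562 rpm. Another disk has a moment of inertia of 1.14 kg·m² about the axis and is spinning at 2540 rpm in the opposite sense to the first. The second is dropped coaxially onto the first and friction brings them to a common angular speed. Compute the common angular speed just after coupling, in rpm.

|ω_f| ≈ 701 rpm

No external torque acts about the common axis, so total angular momentum is conserved.
Taking A's sense as positive: L = (1.660)(562) − (1.140)(2540) = -1963 kg·m²·rpm.
Combined I = 1.660 + 1.140 = 2.800 kg·m².
ω_f = L / I = -1963 / 2.800 = -701.0 rpm.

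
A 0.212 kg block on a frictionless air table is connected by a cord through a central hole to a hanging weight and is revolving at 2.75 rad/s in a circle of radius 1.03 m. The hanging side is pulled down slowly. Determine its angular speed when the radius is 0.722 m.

ω₂ ≈ 5.60 rad/s

The constraining force is radial, so m r² ω about the center is conserved.
ω₂ = ω₁ (r₁/r₂)² = (2.75)(1.03/0.722)² = 5.597 rad/s.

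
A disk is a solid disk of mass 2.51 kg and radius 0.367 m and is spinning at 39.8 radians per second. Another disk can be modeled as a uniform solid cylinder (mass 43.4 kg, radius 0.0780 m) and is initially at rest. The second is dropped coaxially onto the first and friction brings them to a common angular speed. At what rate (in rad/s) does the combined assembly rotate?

No external torque acts about the common axis, so total angular momentum is conserved.
Moments of inertia: I_A = ½(2.51)(0.367)² = 0.1690 kg·m²; I_B = ½(43.4)(0.0780)² = 0.1320 kg·m².
Taking A's sense as positive: L = (0.1690)(39.8) = 6.728 kg·m²·rad/s.
Combined I = 0.1690 + 0.1320 = 0.3011 kg·m².
ω_f = L / I = 6.728 / 0.3011 = 22.35 rad/s.

|ω_f| ≈ 22.3 rad/s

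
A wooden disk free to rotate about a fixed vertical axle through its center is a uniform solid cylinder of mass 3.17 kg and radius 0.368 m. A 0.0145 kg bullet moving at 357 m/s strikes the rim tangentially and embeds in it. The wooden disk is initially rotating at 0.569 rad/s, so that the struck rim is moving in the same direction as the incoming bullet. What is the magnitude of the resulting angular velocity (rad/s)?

|ω_f| ≈ 9.36 rad/s

The axle reaction passes through the axle and exerts no torque about it; angular momentum about the axle is conserved through the impact.
I_p = ½(3.17)(0.368)² = 0.2146 kg·m². Taking the sense of the bullet's angular momentum as positive, L_{bullet} = m v R = (0.0145)(357)(0.368) = 1.905 kg·m²/s.
L_i = +I_p ω_p + m v R = +(0.2146)(0.569) + 1.905 = 2.027 kg·m²/s.
After sticking, I_f = I_p + m R² = 0.2146 + (0.0145)(0.368)² = 0.2166 kg·m².
ω_f = L_i / I_f = 2.027 / 0.2166 = 9.358 rad/s.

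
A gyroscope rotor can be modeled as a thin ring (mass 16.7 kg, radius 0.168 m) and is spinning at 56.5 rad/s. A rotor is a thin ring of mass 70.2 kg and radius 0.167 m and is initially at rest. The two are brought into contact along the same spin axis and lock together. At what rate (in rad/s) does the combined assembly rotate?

No external torque acts about the common axis, so total angular momentum is conserved.
Moments of inertia: I_A = (16.7)(0.168)² = 0.4713 kg·m²; I_B = (70.2)(0.167)² = 1.958 kg·m².
Taking A's sense as positive: L = (0.4713)(56.5) = 26.63 kg·m²·rad/s.
Combined I = 0.4713 + 1.958 = 2.429 kg·m².
ω_f = L / I = 26.63 / 2.429 = 10.96 rad/s.

|ω_f| ≈ 11.0 rad/s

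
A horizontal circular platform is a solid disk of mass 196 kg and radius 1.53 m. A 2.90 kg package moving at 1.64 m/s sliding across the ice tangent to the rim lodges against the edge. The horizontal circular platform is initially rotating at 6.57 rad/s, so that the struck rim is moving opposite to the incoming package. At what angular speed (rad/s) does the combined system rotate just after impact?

About the central axle the impulsive forces during the collision are internal, so angular momentum about that axis is conserved.
I_p = ½(196)(1.53)² = 229.4 kg·m². Taking the sense of the package's angular momentum as positive, L_{package} = m v R = (2.90)(1.64)(1.53) = 7.277 kg·m²/s.
L_i = −I_p ω_p + m v R = −(229.4)(6.57) + 7.277 = -1500 kg·m²/s.
After sticking, I_f = I_p + m R² = 229.4 + (2.90)(1.53)² = 236.2 kg·m².
ω_f = L_i / I_f = -1500 / 236.2 = -6.350 rad/s.

|ω_f| ≈ 6.35 rad/s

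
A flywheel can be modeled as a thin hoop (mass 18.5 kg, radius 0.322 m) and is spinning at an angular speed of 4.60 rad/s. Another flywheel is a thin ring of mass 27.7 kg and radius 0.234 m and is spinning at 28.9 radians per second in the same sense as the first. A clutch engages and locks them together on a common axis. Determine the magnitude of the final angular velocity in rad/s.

The coupling torques are internal; angular momentum about the shared axis is conserved.
Moments of inertia: I_A = (18.5)(0.322)² = 1.918 kg·m²; I_B = (27.7)(0.234)² = 1.517 kg·m².
Taking A's sense as positive: L = (1.918)(4.60) + (1.517)(28.9) = 52.66 kg·m²·rad/s.
Combined I = 1.918 + 1.517 = 3.435 kg·m².
ω_f = L / I = 52.66 / 3.435 = 15.33 rad/s.

|ω_f| ≈ 15.3 rad/s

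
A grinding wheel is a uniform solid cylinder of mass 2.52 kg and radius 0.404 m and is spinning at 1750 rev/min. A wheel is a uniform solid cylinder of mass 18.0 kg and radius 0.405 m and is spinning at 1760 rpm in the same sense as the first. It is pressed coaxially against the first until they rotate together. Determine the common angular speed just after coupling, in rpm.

|ω_f| ≈ 1760 rpm

No external torque acts about the common axis, so total angular momentum is conserved.
Moments of inertia: I_A = ½(2.52)(0.404)² = 0.2057 kg·m²; I_B = ½(18.0)(0.405)² = 1.476 kg·m².
Taking A's sense as positive: L = (0.2057)(1750) + (1.476)(1760) = 2958 kg·m²·rpm.
Combined I = 0.2057 + 1.476 = 1.682 kg·m².
ω_f = L / I = 2958 / 1.682 = 1759 rpm.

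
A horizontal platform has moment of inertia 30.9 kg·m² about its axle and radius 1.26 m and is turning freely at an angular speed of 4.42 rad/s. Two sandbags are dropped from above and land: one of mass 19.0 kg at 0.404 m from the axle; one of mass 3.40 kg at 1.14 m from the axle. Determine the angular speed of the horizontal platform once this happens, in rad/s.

ω_f ≈ 3.55 rad/s

The added mass arrives with no angular momentum about the axle, and any external torque about the axle is negligible, so the system's angular momentum is conserved.
Added inertia Σmr² = (19.0)(0.404)² + (3.40)(1.14)² = 7.520 kg·m²; I_f = 30.90 + 7.520 = 38.42 kg·m².
ω_f = I_p ω_i / I_f = (30.90)(4.42) / 38.42 = 3.555 rad/s.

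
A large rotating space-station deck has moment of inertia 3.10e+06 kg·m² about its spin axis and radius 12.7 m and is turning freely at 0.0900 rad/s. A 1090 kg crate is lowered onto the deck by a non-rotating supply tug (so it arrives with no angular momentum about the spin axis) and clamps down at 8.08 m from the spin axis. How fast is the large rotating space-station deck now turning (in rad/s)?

The added mass arrives with no angular momentum about the spin axis, and any external torque about the spin axis is negligible, so the system's angular momentum is conserved.
Added inertia Σmr² = (1090)(8.08)² = 71160 kg·m²; I_f = 3.100e+06 + 71160 = 3.171e+06 kg·m².
ω_f = I_p ω_i / I_f = (3.100e+06)(0.0900) / 3.171e+06 = 0.08798 rad/s.

ω_f ≈ 0.0880 rad/s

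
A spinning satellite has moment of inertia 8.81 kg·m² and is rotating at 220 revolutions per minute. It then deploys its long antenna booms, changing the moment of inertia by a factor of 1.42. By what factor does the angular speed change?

ω₂/ω₁ ≈ 0.704

Angular momentum about the spin axis is conserved since the torque about it is zero.
I₂ = 1.42 × 8.81 = 12.51 kg·m².
ω₂/ω₁ = I₁/I₂ = 8.810 / 12.51 = 0.7042.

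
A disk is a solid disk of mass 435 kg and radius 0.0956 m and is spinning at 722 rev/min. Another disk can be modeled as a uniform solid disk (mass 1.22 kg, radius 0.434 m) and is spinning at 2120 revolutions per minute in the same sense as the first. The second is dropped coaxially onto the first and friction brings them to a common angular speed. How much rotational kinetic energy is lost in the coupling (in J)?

No external torque acts about the common axis, so total angular momentum is conserved.
Moments of inertia: I_A = ½(435)(0.0956)² = 1.988 kg·m²; I_B = ½(1.22)(0.434)² = 0.1149 kg·m².
Taking A's sense as positive: L = (1.988)(722) + (0.1149)(2120) = 1679 kg·m²·rpm.
Combined I = 1.988 + 0.1149 = 2.103 kg·m².
ω_f = L / I = 1679 / 2.103 = 798.4 rpm.
KE_i = ½ΣIω² = 8513 J; KE_f = ½(2.103)(83.61)² = 7349 J.

ΔKE lost ≈ 1160 J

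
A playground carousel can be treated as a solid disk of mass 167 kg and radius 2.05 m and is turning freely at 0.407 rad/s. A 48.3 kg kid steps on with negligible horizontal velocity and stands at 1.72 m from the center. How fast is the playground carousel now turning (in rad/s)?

ω_f ≈ 0.289 rad/s

The added mass arrives with no angular momentum about the center, and any external torque about the center is negligible, so the system's angular momentum is conserved.
I_p = ½(167)(2.05)² = 350.9 kg·m².
Added inertia Σmr² = (48.3)(1.72)² = 142.9 kg·m²; I_f = 350.9 + 142.9 = 493.8 kg·m².
ω_f = I_p ω_i / I_f = (350.9)(0.407) / 493.8 = 0.2892 rad/s.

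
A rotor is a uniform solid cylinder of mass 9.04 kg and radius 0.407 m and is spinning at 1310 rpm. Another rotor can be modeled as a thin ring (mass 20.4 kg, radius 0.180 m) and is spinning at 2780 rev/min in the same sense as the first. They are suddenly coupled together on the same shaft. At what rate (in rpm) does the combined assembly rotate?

No external torque acts about the common axis, so total angular momentum is conserved.
Moments of inertia: I_A = ½(9.04)(0.407)² = 0.7487 kg·m²; I_B = (20.4)(0.180)² = 0.6610 kg·m².
Taking A's sense as positive: L = (0.7487)(1310) + (0.6610)(2780) = 2818 kg·m²·rpm.
Combined I = 0.7487 + 0.6610 = 1.410 kg·m².
ω_f = L / I = 2818 / 1.410 = 1999 rpm.

|ω_f| ≈ 2000 rpm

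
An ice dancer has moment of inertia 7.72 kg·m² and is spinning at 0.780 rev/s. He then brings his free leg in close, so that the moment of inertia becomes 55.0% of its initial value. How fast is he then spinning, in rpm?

Angular momentum about the spin axis is conserved since the torque about it is zero.
I₂ = 0.550 × 7.72 = 4.246 kg·m².
ω₂ = I₁ω₁ / I₂ = (7.720)(0.780 rev/s) / (4.246) = 1.418 rev/s = 85.09 rpm.

ω₂ ≈ 85.1 rpm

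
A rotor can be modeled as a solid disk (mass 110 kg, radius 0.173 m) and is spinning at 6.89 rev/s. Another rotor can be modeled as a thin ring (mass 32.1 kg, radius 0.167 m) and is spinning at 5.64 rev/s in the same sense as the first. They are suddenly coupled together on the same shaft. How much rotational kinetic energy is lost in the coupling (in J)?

ΔKE lost ≈ 17.9 J

The coupling torques are internal; angular momentum about the shared axis is conserved.
Moments of inertia: I_A = ½(110)(0.173)² = 1.646 kg·m²; I_B = (32.1)(0.167)² = 0.8952 kg·m².
Taking A's sense as positive: L = (1.646)(6.89) + (0.8952)(5.64) = 16.39 kg·m²·rev/s.
Combined I = 1.646 + 0.8952 = 2.541 kg·m².
ω_f = L / I = 16.39 / 2.541 = 6.450 rev/s.
KE_i = ½ΣIω² = 2105 J; KE_f = ½(2.541)(40.52)² = 2087 J.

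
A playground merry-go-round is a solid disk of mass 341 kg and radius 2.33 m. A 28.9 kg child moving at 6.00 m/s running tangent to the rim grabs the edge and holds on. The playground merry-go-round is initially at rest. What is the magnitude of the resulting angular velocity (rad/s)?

The axle reaction passes through the axle and exerts no torque about it; angular momentum about the axle is conserved through the impact.
I_p = ½(341)(2.33)² = 925.6 kg·m². Taking the sense of the child's angular momentum as positive, L_{child} = m v R = (28.9)(6.00)(2.33) = 404.0 kg·m²/s.
L_i = 0 + 404.0 = 404.0 kg·m²/s.
After sticking, I_f = I_p + m R² = 925.6 + (28.9)(2.33)² = 1083 kg·m².
ω_f = L_i / I_f = 404.0 / 1083 = 0.3732 rad/s.

|ω_f| ≈ 0.373 rad/s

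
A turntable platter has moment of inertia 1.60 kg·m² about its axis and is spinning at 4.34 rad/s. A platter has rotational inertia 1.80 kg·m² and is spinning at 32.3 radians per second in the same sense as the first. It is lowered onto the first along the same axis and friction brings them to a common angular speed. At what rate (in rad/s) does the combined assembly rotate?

No external torque acts about the common axis, so total angular momentum is conserved.
Taking A's sense as positive: L = (1.600)(4.34) + (1.800)(32.3) = 65.08 kg·m²·rad/s.
Combined I = 1.600 + 1.800 = 3.400 kg·m².
ω_f = L / I = 65.08 / 3.400 = 19.14 rad/s.

|ω_f| ≈ 19.1 rad/s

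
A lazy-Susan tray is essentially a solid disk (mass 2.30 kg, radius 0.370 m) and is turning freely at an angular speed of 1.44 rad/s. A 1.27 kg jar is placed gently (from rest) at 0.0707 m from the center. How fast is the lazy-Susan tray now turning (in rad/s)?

ω_f ≈ 1.38 rad/s

The added mass arrives with no angular momentum about the center, and any external torque about the center is negligible, so the system's angular momentum is conserved.
I_p = ½(2.30)(0.370)² = 0.1574 kg·m².
Added inertia Σmr² = (1.27)(0.0707)² = 0.006348 kg·m²; I_f = 0.1574 + 0.006348 = 0.1638 kg·m².
ω_f = I_p ω_i / I_f = (0.1574)(1.44) / 0.1638 = 1.384 rad/s.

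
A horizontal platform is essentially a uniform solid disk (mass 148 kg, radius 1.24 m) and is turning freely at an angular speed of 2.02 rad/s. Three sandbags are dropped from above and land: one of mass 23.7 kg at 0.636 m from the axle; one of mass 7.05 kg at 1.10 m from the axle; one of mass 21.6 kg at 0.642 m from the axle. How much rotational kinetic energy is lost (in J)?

The added mass arrives with no angular momentum about the axle, and any external torque about the axle is negligible, so the system's angular momentum is conserved.
I_p = ½(148)(1.24)² = 113.8 kg·m².
Added inertia Σmr² = (23.7)(0.636)² + (7.05)(1.10)² + (21.6)(0.642)² = 27.02 kg·m²; I_f = 113.8 + 27.02 = 140.8 kg·m².
ω_f = I_p ω_i / I_f = (113.8)(2.02) / 140.8 = 1.632 rad/s.
KE_i = ½(113.8)(2.020 rad/s)² = 232.1 J; KE_f = ½(140.8)(1.632)² = 187.6 J.

energy lost ≈ 44.5 J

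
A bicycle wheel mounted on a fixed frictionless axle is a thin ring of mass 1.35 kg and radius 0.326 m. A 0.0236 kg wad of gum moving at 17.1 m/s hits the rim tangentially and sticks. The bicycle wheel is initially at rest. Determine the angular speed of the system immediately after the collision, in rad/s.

|ω_f| ≈ 0.901 rad/s

The axle reaction passes through the axle and exerts no torque about it; angular momentum about the axle is conserved through the impact.
I_p = (1.35)(0.326)² = 0.1435 kg·m². Taking the sense of the wad of gum's angular momentum as positive, L_{wad} = m v R = (0.0236)(17.1)(0.326) = 0.1316 kg·m²/s.
L_i = 0 + 0.1316 = 0.1316 kg·m²/s.
After sticking, I_f = I_p + m R² = 0.1435 + (0.0236)(0.326)² = 0.1460 kg·m².
ω_f = L_i / I_f = 0.1316 / 0.1460 = 0.9012 rad/s.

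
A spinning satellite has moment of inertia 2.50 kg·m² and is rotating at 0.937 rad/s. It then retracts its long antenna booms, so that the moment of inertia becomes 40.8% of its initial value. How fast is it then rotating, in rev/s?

ω₂ ≈ 0.366 rev/s

With no external torque about the axis, L is conserved: I₁ω₁ = I₂ω₂.
I₂ = 0.408 × 2.50 = 1.020 kg·m².
ω₂ = I₁ω₁ / I₂ = (2.500)(0.937 rad/s) / (1.020) = 2.297 rad/s = 0.3655 rev/s.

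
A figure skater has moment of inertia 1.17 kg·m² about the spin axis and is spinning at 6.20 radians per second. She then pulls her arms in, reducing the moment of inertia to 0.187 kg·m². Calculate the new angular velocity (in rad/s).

Angular momentum about the spin axis is conserved since the torque about it is zero.
ω₂ = I₁ω₁ / I₂ = (1.170)(6.20 rad/s) / (0.1870) = 38.79 rad/s.

ω₂ ≈ 38.8 rad/s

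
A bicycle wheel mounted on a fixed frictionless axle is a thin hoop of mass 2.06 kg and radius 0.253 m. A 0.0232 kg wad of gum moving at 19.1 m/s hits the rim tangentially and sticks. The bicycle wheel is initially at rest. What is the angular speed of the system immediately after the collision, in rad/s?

The axle reaction passes through the axle and exerts no torque about it; angular momentum about the axle is conserved through the impact.
I_p = (2.06)(0.253)² = 0.1319 kg·m². Taking the sense of the wad of gum's angular momentum as positive, L_{wad} = m v R = (0.0232)(19.1)(0.253) = 0.1121 kg·m²/s.
L_i = 0 + 0.1121 = 0.1121 kg·m²/s.
After sticking, I_f = I_p + m R² = 0.1319 + (0.0232)(0.253)² = 0.1333 kg·m².
ω_f = L_i / I_f = 0.1121 / 0.1333 = 0.8408 rad/s.

|ω_f| ≈ 0.841 rad/s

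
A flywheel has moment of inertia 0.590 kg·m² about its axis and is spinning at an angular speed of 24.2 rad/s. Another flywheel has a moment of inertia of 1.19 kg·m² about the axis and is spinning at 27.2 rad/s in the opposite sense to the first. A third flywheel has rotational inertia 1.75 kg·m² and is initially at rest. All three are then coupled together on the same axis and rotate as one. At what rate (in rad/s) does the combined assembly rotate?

|ω_f| ≈ 5.12 rad/s

No external torque acts about the common axis, so total angular momentum is conserved.
Taking A's sense as positive: L = (0.5900)(24.2) − (1.190)(27.2) = -18.09 kg·m²·rad/s.
Combined I = 0.5900 + 1.190 + 1.750 = 3.530 kg·m².
ω_f = L / I = -18.09 / 3.530 = -5.125 rad/s.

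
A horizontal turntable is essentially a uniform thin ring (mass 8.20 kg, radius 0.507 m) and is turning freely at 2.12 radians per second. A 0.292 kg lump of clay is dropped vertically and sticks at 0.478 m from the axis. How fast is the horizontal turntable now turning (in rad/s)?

ω_f ≈ 2.05 rad/s

No external torque acts about the axis; L_before = L_after.
I_p = (8.20)(0.507)² = 2.108 kg·m².
Added inertia Σmr² = (0.292)(0.478)² = 0.06672 kg·m²; I_f = 2.108 + 0.06672 = 2.175 kg·m².
ω_f = I_p ω_i / I_f = (2.108)(2.12) / 2.175 = 2.055 rad/s.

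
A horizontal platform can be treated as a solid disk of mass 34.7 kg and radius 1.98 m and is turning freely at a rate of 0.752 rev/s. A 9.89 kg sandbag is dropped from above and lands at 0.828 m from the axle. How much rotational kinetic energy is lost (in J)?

energy lost ≈ 68.8 J

No external torque acts about the axle; L_before = L_after.
I_p = ½(34.7)(1.98)² = 68.02 kg·m².
Added inertia Σmr² = (9.89)(0.828)² = 6.780 kg·m²; I_f = 68.02 + 6.780 = 74.80 kg·m².
ω_f = I_p ω_i / I_f = (68.02)(0.752) / 74.80 = 0.6838 rev/s.
KE_i = ½(68.02)(4.725 rad/s)² = 759.3 J; KE_f = ½(74.80)(4.297)² = 690.4 J.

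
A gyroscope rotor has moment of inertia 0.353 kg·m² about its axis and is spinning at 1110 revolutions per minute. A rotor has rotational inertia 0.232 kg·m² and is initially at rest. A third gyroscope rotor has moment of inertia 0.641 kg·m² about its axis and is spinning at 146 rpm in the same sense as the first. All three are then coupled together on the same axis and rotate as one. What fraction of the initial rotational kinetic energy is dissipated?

fraction ≈ 0.572

The coupling torques are internal; angular momentum about the shared axis is conserved.
Taking A's sense as positive: L = (0.3530)(1110) + (0.6410)(146) = 485.4 kg·m²·rpm.
Combined I = 0.3530 + 0.2320 + 0.6410 = 1.226 kg·m².
ω_f = L / I = 485.4 / 1.226 = 395.9 rpm.
KE_i = ½ΣIω² = 2460 J; KE_f = ½(1.226)(41.46)² = 1054 J.
Fraction dissipated = (KE_i − KE_f)/KE_i = 0.5716.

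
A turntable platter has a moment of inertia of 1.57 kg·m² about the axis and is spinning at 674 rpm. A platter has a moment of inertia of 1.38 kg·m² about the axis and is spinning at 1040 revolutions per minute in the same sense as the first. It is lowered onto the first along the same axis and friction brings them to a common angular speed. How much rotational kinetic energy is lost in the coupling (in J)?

ΔKE lost ≈ 539 J

The coupling torques are internal; angular momentum about the shared axis is conserved.
Taking A's sense as positive: L = (1.570)(674) + (1.380)(1040) = 2493 kg·m²·rpm.
Combined I = 1.570 + 1.380 = 2.950 kg·m².
ω_f = L / I = 2493 / 2.950 = 845.2 rpm.
KE_i = ½ΣIω² = 12090 J; KE_f = ½(2.950)(88.51)² = 11560 J.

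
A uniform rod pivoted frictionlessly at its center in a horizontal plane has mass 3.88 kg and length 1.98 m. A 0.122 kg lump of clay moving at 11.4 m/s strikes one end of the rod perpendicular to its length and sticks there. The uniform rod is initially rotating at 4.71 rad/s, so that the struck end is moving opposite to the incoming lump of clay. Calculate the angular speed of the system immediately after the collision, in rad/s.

About the pivot the impulsive forces during the collision are internal, so angular momentum about that axis is conserved.
I_p = (1/12)(3.88)(1.98)² = 1.268 kg·m². Taking the sense of the lump of clay's angular momentum as positive, L_{lump} = m v R = (0.122)(11.4)(1.98/2) = 1.377 kg·m²/s.
L_i = −I_p ω_p + m v R = −(1.268)(4.71) + 1.377 = -4.593 kg·m²/s.
After sticking, I_f = I_p + m R² = 1.268 + (0.122)(1.98/2)² = 1.387 kg·m².
ω_f = L_i / I_f = -4.593 / 1.387 = -3.311 rad/s.

|ω_f| ≈ 3.31 rad/s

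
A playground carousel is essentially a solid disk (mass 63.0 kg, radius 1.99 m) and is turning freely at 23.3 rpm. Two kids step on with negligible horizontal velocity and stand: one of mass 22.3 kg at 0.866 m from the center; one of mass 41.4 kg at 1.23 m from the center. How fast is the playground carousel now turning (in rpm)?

ω_f ≈ 14.2 rpm

The added mass arrives with no angular momentum about the center, and any external torque about the center is negligible, so the system's angular momentum is conserved.
I_p = ½(63.0)(1.99)² = 124.7 kg·m².
Added inertia Σmr² = (22.3)(0.866)² + (41.4)(1.23)² = 79.36 kg·m²; I_f = 124.7 + 79.36 = 204.1 kg·m².
ω_f = I_p ω_i / I_f = (124.7)(23.3) / 204.1 = 14.24 rpm.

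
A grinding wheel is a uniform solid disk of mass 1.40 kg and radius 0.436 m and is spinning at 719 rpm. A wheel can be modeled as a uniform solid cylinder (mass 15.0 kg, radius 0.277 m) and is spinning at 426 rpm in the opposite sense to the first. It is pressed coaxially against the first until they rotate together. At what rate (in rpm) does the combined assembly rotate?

|ω_f| ≈ 211 rpm

No external torque acts about the common axis, so total angular momentum is conserved.
Moments of inertia: I_A = ½(1.40)(0.436)² = 0.1331 kg·m²; I_B = ½(15.0)(0.277)² = 0.5755 kg·m².
Taking A's sense as positive: L = (0.1331)(719) − (0.5755)(426) = -149.5 kg·m²·rpm.
Combined I = 0.1331 + 0.5755 = 0.7085 kg·m².
ω_f = L / I = -149.5 / 0.7085 = -211.0 rpm.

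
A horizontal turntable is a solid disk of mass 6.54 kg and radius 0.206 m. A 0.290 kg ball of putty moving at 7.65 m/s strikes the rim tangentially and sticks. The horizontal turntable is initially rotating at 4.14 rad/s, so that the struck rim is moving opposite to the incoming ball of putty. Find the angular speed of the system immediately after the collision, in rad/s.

|ω_f| ≈ 0.778 rad/s

The axle reaction passes through the axle and exerts no torque about it; angular momentum about the axle is conserved through the impact.
I_p = ½(6.54)(0.206)² = 0.1388 kg·m². Taking the sense of the ball of putty's angular momentum as positive, L_{ball} = m v R = (0.290)(7.65)(0.206) = 0.4570 kg·m²/s.
L_i = −I_p ω_p + m v R = −(0.1388)(4.14) + 0.4570 = -0.1175 kg·m²/s.
After sticking, I_f = I_p + m R² = 0.1388 + (0.290)(0.206)² = 0.1511 kg·m².
ω_f = L_i / I_f = -0.1175 / 0.1511 = -0.7776 rad/s.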